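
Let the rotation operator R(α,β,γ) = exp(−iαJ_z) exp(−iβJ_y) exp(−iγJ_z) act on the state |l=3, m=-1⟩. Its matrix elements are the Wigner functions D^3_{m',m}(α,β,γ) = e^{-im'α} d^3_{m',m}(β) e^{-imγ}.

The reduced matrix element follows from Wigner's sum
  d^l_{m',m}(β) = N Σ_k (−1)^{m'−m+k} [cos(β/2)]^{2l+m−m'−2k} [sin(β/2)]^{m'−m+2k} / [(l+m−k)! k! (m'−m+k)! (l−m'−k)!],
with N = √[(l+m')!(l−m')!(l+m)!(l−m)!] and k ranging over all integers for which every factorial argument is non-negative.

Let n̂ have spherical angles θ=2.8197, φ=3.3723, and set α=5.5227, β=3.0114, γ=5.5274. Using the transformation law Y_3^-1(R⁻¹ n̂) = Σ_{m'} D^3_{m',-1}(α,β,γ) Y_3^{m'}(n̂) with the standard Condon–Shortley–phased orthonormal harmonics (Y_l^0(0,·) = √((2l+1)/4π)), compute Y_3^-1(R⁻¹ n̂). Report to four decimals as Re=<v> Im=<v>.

Re=0.4116 Im=-0.0101

Need the full column D^3_{m',-1} for m'=−3..3 at α=5.5227, β=3.0114, γ=5.5274.
cos(β/2)=0.065050, sin(β/2)=0.997882
d^3_{-3,-1}: single k=2 term ⇒ +0.000069;  D = -0.000069-0.000007i
d^3_{-2,-1}: k∈[1..2] ⇒ +0.000004 -0.001730 = -0.001726;  D = +0.001120+0.001314i
d^3_{-1,-1}: k∈[0..2] ⇒ +0.000000 -0.000143 +0.025175 = +0.025032;  D = +0.001364-0.024995i
d^3_{0,-1}: k∈[0..2] ⇒ -0.000004 +0.002842 -0.222965 = -0.220126;  D = -0.160193+0.150976i
d^3_{1,-1}: k∈[0..2] ⇒ +0.000107 -0.033567 +0.987359 = +0.953899;  D = +0.953889+0.004483i
d^3_{2,-1}: k∈[0..1] ⇒ -0.001730 +0.203538 = +0.201808;  D = +0.145555+0.139787i
d^3_{3,-1}: single k=0 term ⇒ +0.016250;  D = +0.000733+0.016234i
Y_3^{m'}(θ=2.8197,φ=3.3723) and Σ D·Y over m':
  (-0.0001-0.0000i)·(-0.0102+0.0084i)  (+0.0011+0.0013i)·(-0.0869+0.0432i)  (+0.0014-0.0250i)·(-0.3483+0.0818i)  (-0.1602+0.1510i)·(-0.5309+0.0000i)  (+0.9539+0.0045i)·(+0.3483+0.0818i)  (+0.1456+0.1398i)·(-0.0869-0.0432i)  (+0.0007+0.0162i)·(+0.0102+0.0084i)
Y_3^-1(R⁻¹ n̂) = +0.411615-0.010051i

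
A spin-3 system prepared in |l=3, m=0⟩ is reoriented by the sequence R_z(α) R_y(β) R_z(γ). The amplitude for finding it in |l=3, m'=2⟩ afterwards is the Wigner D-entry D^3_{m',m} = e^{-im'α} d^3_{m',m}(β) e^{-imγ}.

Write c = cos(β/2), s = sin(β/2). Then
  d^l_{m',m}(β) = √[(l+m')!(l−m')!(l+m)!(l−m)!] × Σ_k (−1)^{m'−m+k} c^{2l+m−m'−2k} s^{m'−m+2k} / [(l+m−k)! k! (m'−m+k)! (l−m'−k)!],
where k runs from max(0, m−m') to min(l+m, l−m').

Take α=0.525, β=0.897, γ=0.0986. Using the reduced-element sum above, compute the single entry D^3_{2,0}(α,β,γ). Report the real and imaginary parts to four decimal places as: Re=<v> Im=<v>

First d^3_{2,0}(β=0.897), then the phase factors e^{-i(2)α} and e^{-i(0)γ}:
c=cos(0.897/2)=0.901099, s=sin(0.897/2)=0.433614; N=√[120·1·6·6]=65.726707
Admissible k: 0..1 (factorial args all ≥0)
  k=0: (−1)^2·65.7267/(12)·0.9011^4·0.4336^2 = +0.678980
  k=1: (−1)^3·65.7267/(12)·0.9011^2·0.4336^4 = -0.157224
d^3_{2,0}(0.897) = +0.678980 -0.157224 = +0.521756
D = (+0.497571-0.867423i)·(+0.521756)·(+1.000000+0.000000i) = +0.259611-0.452583i

Re=0.2596 Im=-0.4526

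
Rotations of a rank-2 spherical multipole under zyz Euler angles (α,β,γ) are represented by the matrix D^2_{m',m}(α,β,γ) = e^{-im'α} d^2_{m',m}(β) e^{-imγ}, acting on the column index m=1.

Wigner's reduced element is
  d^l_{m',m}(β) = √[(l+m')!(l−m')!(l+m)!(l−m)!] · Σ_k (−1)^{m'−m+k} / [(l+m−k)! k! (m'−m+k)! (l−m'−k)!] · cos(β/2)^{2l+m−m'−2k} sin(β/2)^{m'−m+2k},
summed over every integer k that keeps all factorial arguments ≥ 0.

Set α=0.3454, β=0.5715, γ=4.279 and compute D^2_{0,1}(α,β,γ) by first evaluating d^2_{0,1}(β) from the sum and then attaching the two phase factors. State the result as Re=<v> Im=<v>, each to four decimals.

Re=-0.2340 Im=0.5057

Split into d^2_{0,1}(β=0.5715) × two z-phases.
With c≡cos(β/2)=0.959451 and s≡sin(β/2)=0.281877, N=[2·2·6·1]^{1/2}=4.898979
k: max(0,(1)−(0))=1 … min(2+(1),2−(0))=2
  k=1: (−1)^0·4.8990/(2)·0.9595^3·0.2819^1 = +0.609822
  k=2: (−1)^1·4.8990/(2)·0.9595^1·0.2819^3 = -0.052635
d^2_{0,1}(0.5715) = +0.609822 -0.052635 = +0.557187
Phases: e^{-i·(0)·0.3454}=+1.000000+0.000000i, e^{-i·(1)·4.279}=-0.419949+0.907548i ⇒ D=-0.233990+0.505674i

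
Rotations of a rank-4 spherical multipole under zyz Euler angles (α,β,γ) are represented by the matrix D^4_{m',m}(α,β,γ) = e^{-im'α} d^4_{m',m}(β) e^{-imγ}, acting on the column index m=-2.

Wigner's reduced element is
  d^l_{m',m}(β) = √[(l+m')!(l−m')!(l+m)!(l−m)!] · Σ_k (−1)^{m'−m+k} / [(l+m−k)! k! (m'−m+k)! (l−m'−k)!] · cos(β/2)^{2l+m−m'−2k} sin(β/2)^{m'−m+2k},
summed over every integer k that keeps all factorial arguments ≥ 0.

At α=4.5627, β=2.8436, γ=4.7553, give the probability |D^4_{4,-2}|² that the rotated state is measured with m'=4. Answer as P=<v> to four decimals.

Split into d^4_{4,-2}(β=2.8436) × two z-phases.
c=cos(2.8436/2)=0.148446, s=sin(2.8436/2)=0.988921; N=√[40320·1·2·720]=7619.763776
k∈{0} keeps every argument non-negative
  k=0: (−1)^6·7619.7638/(1440)·0.1484^2·0.9889^6 = +0.109064
d^4_{4,-2}(2.8436) = +0.109064
|D^4_{4,-2}|² = |d^4_{4,-2}(β)|² = (+0.109064)² = 0.011895 (the z-rotation phases have unit modulus)

P=0.0119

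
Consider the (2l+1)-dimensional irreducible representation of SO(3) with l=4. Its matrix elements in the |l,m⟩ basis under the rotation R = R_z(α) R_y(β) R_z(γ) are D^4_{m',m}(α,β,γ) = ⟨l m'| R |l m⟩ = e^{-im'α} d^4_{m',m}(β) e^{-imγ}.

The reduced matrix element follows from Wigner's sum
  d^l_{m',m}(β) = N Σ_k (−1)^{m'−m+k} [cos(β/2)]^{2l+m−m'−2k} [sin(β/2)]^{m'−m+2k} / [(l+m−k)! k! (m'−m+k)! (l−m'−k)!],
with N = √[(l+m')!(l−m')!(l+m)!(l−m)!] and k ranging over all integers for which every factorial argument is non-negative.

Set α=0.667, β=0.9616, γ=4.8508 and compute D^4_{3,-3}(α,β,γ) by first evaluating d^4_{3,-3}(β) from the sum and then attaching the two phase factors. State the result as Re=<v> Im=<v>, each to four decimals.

D^4_{3,-3}(0.667,0.9616,4.8508) = e^{-i·3·0.667}·d^4_{3,-3}(0.9616)·e^{-i·-3·4.8508}. Compute d first:
c=cos(0.9616/2)=0.886625, s=sin(0.9616/2)=0.462489; N=√[5040·1·1·5040]=5040.000000
k∈{0,1} keeps every argument non-negative
  k=0: (−1)^6·5040.0000/(720)·0.8866^2·0.4625^6 = +0.053850
  k=1: (−1)^7·5040.0000/(5040)·0.8866^0·0.4625^8 = -0.002093
d^4_{3,-3}(0.9616) = +0.053850 -0.002093 = +0.051757
D = (-0.417056-0.908881i)·(+0.051757)·(-0.403403+0.915022i) = +0.051751-0.000775i

Re=0.0518 Im=-0.0008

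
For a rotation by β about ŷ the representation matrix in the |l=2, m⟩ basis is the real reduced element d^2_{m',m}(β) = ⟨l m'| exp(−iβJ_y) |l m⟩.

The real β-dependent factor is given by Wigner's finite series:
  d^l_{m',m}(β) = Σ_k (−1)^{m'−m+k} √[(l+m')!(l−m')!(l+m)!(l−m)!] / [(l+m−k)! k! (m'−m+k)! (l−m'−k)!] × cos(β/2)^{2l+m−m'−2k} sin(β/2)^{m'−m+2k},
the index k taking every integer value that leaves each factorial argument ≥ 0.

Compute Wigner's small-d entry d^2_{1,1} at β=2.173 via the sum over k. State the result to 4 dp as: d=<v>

d^2_{1,1}(β=2.173) via Wigner's sum:
With c≡cos(β/2)=0.465586 and s≡sin(β/2)=0.885003, N=[6·1·6·1]^{1/2}=6.000000
The bounds max(0,m−m')=0 and min(l+m,l−m')=1 give 2 terms
  k=0: (−1)^0·6.0000/(6)·0.4656^4·0.8850^0 = +0.046989
  k=1: (−1)^1·6.0000/(2)·0.4656^2·0.8850^2 = -0.509342
d^2_{1,1}(2.173) = +0.046989 -0.509342 = -0.462353

d=-0.4624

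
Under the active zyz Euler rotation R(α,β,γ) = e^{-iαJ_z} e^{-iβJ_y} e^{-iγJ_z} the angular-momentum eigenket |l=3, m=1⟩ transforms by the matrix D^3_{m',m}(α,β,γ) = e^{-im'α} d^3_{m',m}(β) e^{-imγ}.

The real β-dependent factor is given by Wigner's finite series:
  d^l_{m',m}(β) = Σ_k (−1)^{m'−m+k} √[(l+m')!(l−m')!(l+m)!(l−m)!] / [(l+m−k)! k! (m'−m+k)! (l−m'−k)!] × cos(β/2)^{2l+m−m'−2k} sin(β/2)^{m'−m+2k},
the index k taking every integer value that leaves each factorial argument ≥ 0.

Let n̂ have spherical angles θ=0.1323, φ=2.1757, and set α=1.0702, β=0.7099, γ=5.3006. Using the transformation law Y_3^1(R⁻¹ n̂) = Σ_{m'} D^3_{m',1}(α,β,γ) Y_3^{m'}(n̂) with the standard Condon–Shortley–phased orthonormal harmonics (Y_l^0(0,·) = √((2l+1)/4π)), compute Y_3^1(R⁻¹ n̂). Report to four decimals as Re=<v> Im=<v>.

Re=0.2962 Im=0.2983

Need the full column D^3_{m',1} for m'=−3..3 at α=1.0702, β=0.7099, γ=5.3006.
cos(β/2)=0.937664, sin(β/2)=0.347543
d^3_{-3,1}: single k=4 term ⇒ +0.049679;  D = -0.024650-0.043132i
d^3_{-2,1}: k∈[3..4] ⇒ +0.218876 -0.015035 = +0.203842;  D = -0.203806+0.003793i
d^3_{-1,1}: k∈[2..4] ⇒ +0.560220 -0.102617 +0.001762 = +0.459364;  D = -0.212935+0.407031i
d^3_{0,1}: k∈[1..3] ⇒ +0.872641 -0.359651 +0.016470 = +0.529460;  D = +0.293783+0.440476i
d^3_{1,1}: k∈[0..2] ⇒ +0.679647 -0.746959 +0.076963 = +0.009650;  D = +0.009613-0.000844i
d^3_{2,1}: k∈[0..1] ⇒ -0.796609 +0.218876 = -0.577732;  D = -0.231868+0.529161i
d^3_{3,1}: single k=0 term ⇒ +0.361620;  D = -0.220920-0.286293i
Y_3^{m'}(θ=0.1323,φ=2.1757) and Σ D·Y over m':
  (-0.0247-0.0431i)·(+0.0009-0.0002i)  (-0.2038+0.0038i)·(-0.0062+0.0165i)  (-0.2129+0.4070i)·(-0.0949-0.1372i)  (+0.2938+0.4405i)·(+0.7076+0.0000i)  (+0.0096-0.0008i)·(+0.0949-0.1372i)  (-0.2319+0.5292i)·(-0.0062-0.0165i)  (-0.2209-0.2863i)·(-0.0009-0.0002i)
Y_3^1(R⁻¹ n̂) = +0.296227+0.298333i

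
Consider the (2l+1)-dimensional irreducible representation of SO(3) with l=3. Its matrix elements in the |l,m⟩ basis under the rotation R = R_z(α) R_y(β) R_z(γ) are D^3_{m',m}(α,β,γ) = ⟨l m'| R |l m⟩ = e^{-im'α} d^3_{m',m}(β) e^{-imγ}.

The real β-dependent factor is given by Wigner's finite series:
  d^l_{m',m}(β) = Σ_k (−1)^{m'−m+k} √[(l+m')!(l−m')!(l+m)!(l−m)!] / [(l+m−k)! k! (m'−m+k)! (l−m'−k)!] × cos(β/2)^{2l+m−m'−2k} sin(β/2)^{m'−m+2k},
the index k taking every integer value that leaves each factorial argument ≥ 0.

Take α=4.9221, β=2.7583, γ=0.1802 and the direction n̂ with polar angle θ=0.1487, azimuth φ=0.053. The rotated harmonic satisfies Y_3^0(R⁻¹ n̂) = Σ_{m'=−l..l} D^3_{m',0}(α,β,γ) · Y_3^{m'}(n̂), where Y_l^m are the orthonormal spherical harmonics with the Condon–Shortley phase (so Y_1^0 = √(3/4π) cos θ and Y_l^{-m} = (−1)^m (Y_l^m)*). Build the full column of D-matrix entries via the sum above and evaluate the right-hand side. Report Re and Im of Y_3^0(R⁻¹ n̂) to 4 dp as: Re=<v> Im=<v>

Re=-0.3822 Im=0.0000

Need the full column D^3_{m',0} for m'=−3..3 at α=4.9221, β=2.7583, γ=0.1802.
cos(β/2)=0.190475, sin(β/2)=0.981692
d^3_{-3,0}: single k=3 term ⇒ +0.029239;  D = -0.017205+0.023641i
d^3_{-2,0}: k∈[2..3] ⇒ +0.006948 -0.184561 = -0.177613;  D = +0.162218+0.072330i
d^3_{-1,0}: k∈[1..3] ⇒ +0.000853 -0.067944 +0.601597 = +0.534505;  D = +0.111272-0.522795i
d^3_{0,0}: k∈[0..3] ⇒ +0.000048 -0.011417 +0.303264 -0.895059 = -0.603164;  D = -0.603164+0.000000i
d^3_{1,0}: k∈[0..2] ⇒ -0.000853 +0.067944 -0.601597 = -0.534505;  D = -0.111272-0.522795i
d^3_{2,0}: k∈[0..1] ⇒ +0.006948 -0.184561 = -0.177613;  D = +0.162218-0.072330i
d^3_{3,0}: single k=0 term ⇒ -0.029239;  D = +0.017205+0.023641i
Y_3^{m'}(θ=0.1487,φ=0.053) and Σ D·Y over m':
  (-0.0172+0.0236i)·(+0.0013-0.0002i)  (+0.1622+0.0723i)·(+0.0221-0.0023i)  (+0.1113-0.5228i)·(+0.1860-0.0099i)  (-0.6032+0.0000i)·(+0.6976+0.0000i)  (-0.1113-0.5228i)·(-0.1860-0.0099i)  (+0.1622-0.0723i)·(+0.0221+0.0023i)  (+0.0172+0.0236i)·(-0.0013-0.0002i)
Y_3^0(R⁻¹ n̂) = -0.382238-0.000000i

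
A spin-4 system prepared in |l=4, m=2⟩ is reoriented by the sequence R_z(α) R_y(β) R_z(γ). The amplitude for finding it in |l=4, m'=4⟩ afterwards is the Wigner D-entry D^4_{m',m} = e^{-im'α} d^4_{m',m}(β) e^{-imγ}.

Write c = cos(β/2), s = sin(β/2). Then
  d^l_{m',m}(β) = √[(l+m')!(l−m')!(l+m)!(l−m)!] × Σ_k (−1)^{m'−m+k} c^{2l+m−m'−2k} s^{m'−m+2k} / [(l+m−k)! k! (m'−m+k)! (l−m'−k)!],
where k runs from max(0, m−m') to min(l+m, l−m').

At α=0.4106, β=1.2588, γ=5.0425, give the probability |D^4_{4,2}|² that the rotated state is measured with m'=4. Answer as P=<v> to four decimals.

Split into d^4_{4,2}(β=1.2588) × two z-phases.
c=cos(1.2588/2)=0.808381, s=sin(1.2588/2)=0.588660; N=√[40320·1·720·2]=7619.763776
Admissible k: 0..0 (factorial args all ≥0)
  k=0: (−1)^2·7619.7638/(1440)·0.8084^6·0.5887^2 = +0.511686
d^4_{4,2}(1.2588) = +0.511686
|D^4_{4,2}|² = |d^4_{4,2}(β)|² = (+0.511686)² = 0.261823 (the z-rotation phases have unit modulus)

P=0.2618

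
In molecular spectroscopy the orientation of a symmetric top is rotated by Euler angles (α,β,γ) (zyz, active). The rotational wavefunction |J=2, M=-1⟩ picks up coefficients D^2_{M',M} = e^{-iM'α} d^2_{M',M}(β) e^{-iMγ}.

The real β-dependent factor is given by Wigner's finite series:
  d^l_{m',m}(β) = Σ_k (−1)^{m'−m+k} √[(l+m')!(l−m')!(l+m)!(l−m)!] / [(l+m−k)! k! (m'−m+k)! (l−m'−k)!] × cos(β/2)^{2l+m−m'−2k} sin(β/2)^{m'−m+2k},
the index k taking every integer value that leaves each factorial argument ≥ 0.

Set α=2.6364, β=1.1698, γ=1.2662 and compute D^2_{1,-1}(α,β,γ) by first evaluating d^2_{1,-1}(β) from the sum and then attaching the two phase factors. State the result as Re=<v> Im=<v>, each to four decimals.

Re=0.1082 Im=-0.5319

First d^2_{1,-1}(β=1.1698), then the phase factors e^{-i(1)α} and e^{-i(-1)γ}:
c=cos(1.1698/2)=0.833767, s=sin(1.1698/2)=0.552116; N=√[6·1·1·6]=6.000000
The bounds max(0,m−m')=0 and min(l+m,l−m')=1 give 2 terms
  k=0: (−1)^2·6.0000/(2)·0.8338^2·0.5521^2 = +0.635728
  k=1: (−1)^3·6.0000/(6)·0.8338^0·0.5521^4 = -0.092923
d^2_{1,-1}(1.1698) = +0.635728 -0.092923 = +0.542806
D = (-0.875081-0.483976i)·(+0.542806)·(+0.299908+0.953968i) = +0.108156-0.531921i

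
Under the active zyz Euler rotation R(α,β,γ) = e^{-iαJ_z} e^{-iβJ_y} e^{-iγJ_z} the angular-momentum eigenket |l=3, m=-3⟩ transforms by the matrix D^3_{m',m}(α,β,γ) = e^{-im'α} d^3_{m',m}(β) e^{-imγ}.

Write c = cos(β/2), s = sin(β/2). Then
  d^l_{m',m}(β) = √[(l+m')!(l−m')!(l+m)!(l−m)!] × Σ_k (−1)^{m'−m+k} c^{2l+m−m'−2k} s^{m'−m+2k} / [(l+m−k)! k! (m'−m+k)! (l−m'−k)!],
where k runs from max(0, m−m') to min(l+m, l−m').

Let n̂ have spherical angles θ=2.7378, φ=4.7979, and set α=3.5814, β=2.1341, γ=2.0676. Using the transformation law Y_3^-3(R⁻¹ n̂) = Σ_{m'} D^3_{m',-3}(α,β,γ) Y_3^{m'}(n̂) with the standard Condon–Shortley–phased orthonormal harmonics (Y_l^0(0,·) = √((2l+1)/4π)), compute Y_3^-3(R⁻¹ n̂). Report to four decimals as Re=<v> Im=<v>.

Need the full column D^3_{m',-3} for m'=−3..3 at α=3.5814, β=2.1341, γ=2.0676.
cos(β/2)=0.482710, sin(β/2)=0.875780
d^3_{-3,-3}: single k=0 term ⇒ +0.012651;  D = -0.004120-0.011961i
d^3_{-2,-3}: single k=0 term ⇒ -0.056221;  D = -0.039201-0.040301i
d^3_{-1,-3}: single k=0 term ⇒ +0.161280;  D = -0.150974-0.056728i
d^3_{0,-3}: single k=0 term ⇒ -0.337877;  D = -0.336786+0.027131i
d^3_{1,-3}: single k=0 term ⇒ +0.530883;  D = -0.460660+0.263874i
d^3_{2,-3}: single k=0 term ⇒ -0.609169;  D = -0.349371+0.499026i
d^3_{3,-3}: single k=0 term ⇒ +0.451202;  D = -0.076775+0.444622i
Y_3^{m'}(θ=2.7378,φ=4.7979) and Σ D·Y over m':
  (-0.0041-0.0120i)·(-0.0064-0.0245i)  (-0.0392-0.0403i)·(+0.1430-0.0247i)  (-0.1510-0.0567i)·(+0.0350+0.4084i)  (-0.3368+0.0271i)·(-0.4214+0.0000i)  (-0.4607+0.2639i)·(-0.0350+0.4084i)  (-0.3494+0.4990i)·(+0.1430+0.0247i)  (-0.0768+0.4446i)·(+0.0064-0.0245i)
Y_3^-3(R⁻¹ n̂) = +0.009433-0.209619i

Re=0.0094 Im=-0.2096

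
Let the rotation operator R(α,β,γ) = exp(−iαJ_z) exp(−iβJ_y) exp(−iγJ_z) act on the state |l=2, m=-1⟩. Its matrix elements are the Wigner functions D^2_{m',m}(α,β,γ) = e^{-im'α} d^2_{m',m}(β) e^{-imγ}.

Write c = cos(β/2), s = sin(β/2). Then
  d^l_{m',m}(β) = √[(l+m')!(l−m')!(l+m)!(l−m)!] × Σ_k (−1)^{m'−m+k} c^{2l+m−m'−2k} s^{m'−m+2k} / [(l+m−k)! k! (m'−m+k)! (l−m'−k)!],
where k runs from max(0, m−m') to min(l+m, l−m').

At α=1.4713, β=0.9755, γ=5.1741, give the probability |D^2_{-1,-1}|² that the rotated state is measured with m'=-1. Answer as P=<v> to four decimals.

Split into d^2_{-1,-1}(β=0.9755) × two z-phases.
With c≡cos(β/2)=0.883390 and s≡sin(β/2)=0.468639, N=[1·6·1·6]^{1/2}=6.000000
k: max(0,(-1)−(-1))=0 … min(2+(-1),2−(-1))=1
  k=0: (−1)^0·6.0000/(6)·0.8834^4·0.4686^0 = +0.608988
  k=1: (−1)^1·6.0000/(2)·0.8834^2·0.4686^2 = -0.514166
d^2_{-1,-1}(0.9755) = +0.608988 -0.514166 = +0.094822
|D^2_{-1,-1}|² = |d^2_{-1,-1}(β)|² = (+0.094822)² = 0.008991 (the z-rotation phases have unit modulus)

P=0.0090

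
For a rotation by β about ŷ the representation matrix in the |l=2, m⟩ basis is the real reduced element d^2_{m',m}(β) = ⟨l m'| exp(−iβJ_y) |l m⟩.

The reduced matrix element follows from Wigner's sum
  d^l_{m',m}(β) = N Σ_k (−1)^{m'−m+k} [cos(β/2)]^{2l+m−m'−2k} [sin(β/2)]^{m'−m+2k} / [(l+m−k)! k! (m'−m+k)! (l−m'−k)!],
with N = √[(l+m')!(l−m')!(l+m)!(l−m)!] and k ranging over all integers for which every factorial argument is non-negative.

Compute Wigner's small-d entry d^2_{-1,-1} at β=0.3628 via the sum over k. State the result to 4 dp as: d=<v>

d^2_{-1,-1}(β=0.3628) via Wigner's sum:
Half-angle: c=0.983592, s=0.180407. N=√(1·6·1·6)=6.000000
k: max(0,(-1)−(-1))=0 … min(2+(-1),2−(-1))=1
  k=0: (−1)^0·6.0000/(6)·0.9836^4·0.1804^0 = +0.935966
  k=1: (−1)^1·6.0000/(2)·0.9836^2·0.1804^2 = -0.094462
d^2_{-1,-1}(0.3628) = +0.935966 -0.094462 = +0.841504

d=0.8415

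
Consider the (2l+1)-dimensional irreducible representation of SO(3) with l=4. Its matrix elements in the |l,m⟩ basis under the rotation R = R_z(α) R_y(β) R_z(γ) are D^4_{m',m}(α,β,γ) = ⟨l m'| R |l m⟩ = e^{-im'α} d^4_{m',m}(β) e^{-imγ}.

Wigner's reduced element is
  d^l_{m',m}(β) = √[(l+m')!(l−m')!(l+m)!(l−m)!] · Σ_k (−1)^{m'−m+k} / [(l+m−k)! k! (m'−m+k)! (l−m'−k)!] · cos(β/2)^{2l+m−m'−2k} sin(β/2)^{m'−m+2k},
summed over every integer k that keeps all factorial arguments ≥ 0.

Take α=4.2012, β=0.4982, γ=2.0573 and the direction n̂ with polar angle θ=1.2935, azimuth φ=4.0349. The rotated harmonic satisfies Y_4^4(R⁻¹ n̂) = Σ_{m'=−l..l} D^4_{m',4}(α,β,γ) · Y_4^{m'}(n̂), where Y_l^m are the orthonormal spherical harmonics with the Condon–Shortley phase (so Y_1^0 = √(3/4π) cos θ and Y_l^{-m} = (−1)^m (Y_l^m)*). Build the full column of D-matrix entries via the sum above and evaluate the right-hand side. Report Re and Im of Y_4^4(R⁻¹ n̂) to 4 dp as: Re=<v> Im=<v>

Re=-0.1136 Im=-0.0356

Need the full column D^4_{m',4} for m'=−4..4 at α=4.2012, β=0.4982, γ=2.0573.
cos(β/2)=0.969135, sin(β/2)=0.246532
d^4_{-4,4}: single k=8 term ⇒ +0.000014;  D = -0.000009+0.000010i
d^4_{-3,4}: single k=7 term ⇒ +0.000152;  D = -0.000050-0.000143i
d^4_{-2,4}: single k=6 term ⇒ +0.001116;  D = +0.001099+0.000192i
d^4_{-1,4}: single k=5 term ⇒ +0.006203;  D = -0.003922+0.004806i
d^4_{0,4}: single k=4 term ⇒ +0.027263;  D = -0.009991-0.025366i
d^4_{1,4}: single k=3 term ⇒ +0.095859;  D = +0.094974+0.012994i
d^4_{2,4}: single k=2 term ⇒ +0.266459;  D = -0.160654+0.212581i
d^4_{3,4}: single k=1 term ⇒ +0.559896;  D = -0.224436-0.512944i
d^4_{4,4}: single k=0 term ⇒ +0.778168;  D = +0.774377+0.076712i
Y_4^{m'}(θ=1.2935,φ=4.0349) and Σ D·Y over m':
  (-0.0000+0.0000i)·(-0.3440+0.1584i)  (-0.0001-0.0001i)·(+0.2729+0.1358i)  (+0.0011+0.0002i)·(+0.0315+0.1437i)  (-0.0039+0.0048i)·(+0.1933-0.2402i)  (-0.0100-0.0254i)·(+0.1003+0.0000i)  (+0.0950+0.0130i)·(-0.1933-0.2402i)  (-0.1607+0.2126i)·(+0.0315-0.1437i)  (-0.2244-0.5129i)·(-0.2729+0.1358i)  (+0.7744+0.0767i)·(-0.3440-0.1584i)
Y_4^4(R⁻¹ n̂) = -0.113621-0.035645i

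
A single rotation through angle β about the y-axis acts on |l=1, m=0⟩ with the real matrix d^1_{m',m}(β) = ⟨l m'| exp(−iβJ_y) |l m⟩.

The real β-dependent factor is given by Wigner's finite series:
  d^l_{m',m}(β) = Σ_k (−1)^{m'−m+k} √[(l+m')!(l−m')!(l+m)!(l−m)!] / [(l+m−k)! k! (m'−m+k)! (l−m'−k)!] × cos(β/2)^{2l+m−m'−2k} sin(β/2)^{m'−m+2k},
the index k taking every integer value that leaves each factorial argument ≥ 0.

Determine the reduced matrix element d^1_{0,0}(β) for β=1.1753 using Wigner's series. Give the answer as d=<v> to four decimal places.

d=0.3853

d^1_{0,0}(β=1.1753) via Wigner's sum:
With c≡cos(β/2)=0.832246 and s≡sin(β/2)=0.554407, N=[1·1·1·1]^{1/2}=1.000000
k∈{0,1} keeps every argument non-negative
  k=0: (−1)^0·1.0000/(1)·0.8322^2·0.5544^0 = +0.692633
  k=1: (−1)^1·1.0000/(1)·0.8322^0·0.5544^2 = -0.307367
d^1_{0,0}(1.1753) = +0.692633 -0.307367 = +0.385266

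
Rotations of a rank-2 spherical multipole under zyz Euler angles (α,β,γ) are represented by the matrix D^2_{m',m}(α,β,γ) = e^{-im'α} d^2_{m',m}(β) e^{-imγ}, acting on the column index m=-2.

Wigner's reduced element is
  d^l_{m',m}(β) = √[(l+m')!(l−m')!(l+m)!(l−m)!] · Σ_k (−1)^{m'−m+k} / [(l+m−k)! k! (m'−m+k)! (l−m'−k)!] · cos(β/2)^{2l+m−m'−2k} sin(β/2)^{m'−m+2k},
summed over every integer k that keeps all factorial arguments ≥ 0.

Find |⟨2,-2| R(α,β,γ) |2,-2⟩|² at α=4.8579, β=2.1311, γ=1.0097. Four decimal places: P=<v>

P=0.0030

First d^2_{-2,-2}(β=2.1311), then the phase factors e^{-i(-2)α} and e^{-i(-2)γ}:
c=cos(2.1311/2)=0.484023, s=sin(2.1311/2)=0.875055; N=√[1·24·1·24]=24.000000
k: max(0,(-2)−(-2))=0 … min(2+(-2),2−(-2))=0
  k=0: (−1)^0·24.0000/(24)·0.4840^4·0.8751^0 = +0.054886
d^2_{-2,-2}(2.1311) = +0.054886
|D^2_{-2,-2}|² = |d^2_{-2,-2}(β)|² = (+0.054886)² = 0.003013 (the z-rotation phases have unit modulus)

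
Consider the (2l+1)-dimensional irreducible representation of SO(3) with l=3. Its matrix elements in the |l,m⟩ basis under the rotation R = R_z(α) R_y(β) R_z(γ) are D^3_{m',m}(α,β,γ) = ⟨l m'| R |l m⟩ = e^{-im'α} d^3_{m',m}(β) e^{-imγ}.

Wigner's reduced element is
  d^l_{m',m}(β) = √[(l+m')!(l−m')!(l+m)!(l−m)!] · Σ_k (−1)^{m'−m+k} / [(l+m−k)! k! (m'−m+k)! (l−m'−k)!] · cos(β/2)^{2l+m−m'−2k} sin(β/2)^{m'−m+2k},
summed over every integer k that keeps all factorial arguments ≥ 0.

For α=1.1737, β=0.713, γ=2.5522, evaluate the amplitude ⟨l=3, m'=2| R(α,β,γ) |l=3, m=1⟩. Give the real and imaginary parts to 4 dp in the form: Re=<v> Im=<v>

Split into d^3_{2,1}(β=0.713) × two z-phases.
Half-angle: c=0.937124, s=0.348996. N=√(120·1·24·2)=75.894664
k: max(0,(1)−(2))=0 … min(3+(1),3−(2))=1
  k=0: (−1)^1·75.8947/(24)·0.9371^5·0.3490^1 = -0.797639
  k=1: (−1)^2·75.8947/(12)·0.9371^3·0.3490^3 = +0.221250
d^3_{2,1}(0.713) = -0.797639 +0.221250 = -0.576389
Phases: e^{-i·(2)·1.1737}=-0.700861-0.713298i, e^{-i·(1)·2.5522}=-0.831278-0.555856i ⇒ D=-0.107277-0.566317i

Re=-0.1073 Im=-0.5663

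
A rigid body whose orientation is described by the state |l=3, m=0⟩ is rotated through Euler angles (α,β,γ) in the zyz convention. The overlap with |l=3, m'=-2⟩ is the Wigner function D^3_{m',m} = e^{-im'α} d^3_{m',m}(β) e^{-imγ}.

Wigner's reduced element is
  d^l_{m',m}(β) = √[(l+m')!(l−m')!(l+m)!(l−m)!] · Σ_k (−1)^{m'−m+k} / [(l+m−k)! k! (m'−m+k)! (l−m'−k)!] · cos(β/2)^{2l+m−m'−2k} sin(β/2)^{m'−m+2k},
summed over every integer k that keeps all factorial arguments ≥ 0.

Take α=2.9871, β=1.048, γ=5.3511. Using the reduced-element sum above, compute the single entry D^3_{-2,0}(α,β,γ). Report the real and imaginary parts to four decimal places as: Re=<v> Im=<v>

Re=0.4889 Im=-0.1561

Split into d^3_{-2,0}(β=1.048) × two z-phases.
Half-angle: c=0.865825, s=0.500347. N=√(1·120·6·6)=65.726707
The bounds max(0,m−m')=2 and min(l+m,l−m')=3 give 2 terms
  k=2: (−1)^0·65.7267/(12)·0.8658^4·0.5003^2 = +0.770591
  k=3: (−1)^1·65.7267/(12)·0.8658^2·0.5003^4 = -0.257340
d^3_{-2,0}(1.048) = +0.770591 -0.257340 = +0.513251
Attach z-rotation phases: D = e^{-i(-2)(2.9871)}·(+0.513251)·e^{-i(0)(5.3511)} = +0.488945-0.156076i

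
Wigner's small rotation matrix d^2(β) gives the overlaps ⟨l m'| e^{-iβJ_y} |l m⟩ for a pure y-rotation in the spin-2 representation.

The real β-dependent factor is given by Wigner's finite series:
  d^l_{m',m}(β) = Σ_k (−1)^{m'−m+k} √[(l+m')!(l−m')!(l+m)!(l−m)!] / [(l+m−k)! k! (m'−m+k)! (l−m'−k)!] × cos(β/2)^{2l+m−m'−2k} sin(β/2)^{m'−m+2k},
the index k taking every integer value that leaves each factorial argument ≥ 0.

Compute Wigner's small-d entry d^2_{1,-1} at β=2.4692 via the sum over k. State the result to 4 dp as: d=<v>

d=-0.5032

d^2_{1,-1}(β=2.4692) via Wigner's sum:
Half-angle: c=0.329899, s=0.944016. N=√(6·1·1·6)=6.000000
k: max(0,(-1)−(1))=0 … min(2+(-1),2−(1))=1
  k=0: (−1)^2·6.0000/(2)·0.3299^2·0.9440^2 = +0.290966
  k=1: (−1)^3·6.0000/(6)·0.3299^0·0.9440^4 = -0.794178
d^2_{1,-1}(2.4692) = +0.290966 -0.794178 = -0.503213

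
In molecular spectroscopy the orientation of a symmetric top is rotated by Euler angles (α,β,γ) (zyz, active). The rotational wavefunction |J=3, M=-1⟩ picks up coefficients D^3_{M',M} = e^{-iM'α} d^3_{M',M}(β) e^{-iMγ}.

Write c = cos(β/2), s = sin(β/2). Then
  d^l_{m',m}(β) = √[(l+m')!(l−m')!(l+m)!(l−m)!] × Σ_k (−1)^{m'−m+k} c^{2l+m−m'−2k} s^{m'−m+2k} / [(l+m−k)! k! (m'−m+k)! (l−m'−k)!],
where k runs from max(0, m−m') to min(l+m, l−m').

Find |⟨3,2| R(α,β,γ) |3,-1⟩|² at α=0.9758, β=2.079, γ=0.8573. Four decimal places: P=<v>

First d^3_{2,-1}(β=2.079), then the phase factors e^{-i(2)α} and e^{-i(-1)γ}:
c=cos(2.079/2)=0.506651, s=sin(2.079/2)=0.862151; N=√[120·1·2·24]=75.894664
k∈{0,1} keeps every argument non-negative
  k=0: (−1)^3·75.8947/(12)·0.5067^3·0.8622^3 = -0.527118
  k=1: (−1)^4·75.8947/(24)·0.5067^1·0.8622^5 = +0.763178
d^3_{2,-1}(2.079) = -0.527118 +0.763178 = +0.236060
|D^3_{2,-1}|² = |d^3_{2,-1}(β)|² = (+0.236060)² = 0.055724 (the z-rotation phases have unit modulus)

P=0.0557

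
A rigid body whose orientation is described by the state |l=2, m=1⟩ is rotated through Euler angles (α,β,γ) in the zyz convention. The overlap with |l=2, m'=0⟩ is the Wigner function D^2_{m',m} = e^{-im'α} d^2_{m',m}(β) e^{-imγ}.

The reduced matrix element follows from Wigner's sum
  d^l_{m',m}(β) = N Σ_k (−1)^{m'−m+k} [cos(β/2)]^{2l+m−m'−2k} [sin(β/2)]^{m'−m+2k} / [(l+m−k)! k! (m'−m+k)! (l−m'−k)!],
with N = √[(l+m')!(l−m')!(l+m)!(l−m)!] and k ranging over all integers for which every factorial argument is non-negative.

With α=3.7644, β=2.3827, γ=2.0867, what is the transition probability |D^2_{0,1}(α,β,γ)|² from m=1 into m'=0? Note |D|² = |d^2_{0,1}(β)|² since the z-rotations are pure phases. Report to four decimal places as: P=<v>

First d^2_{0,1}(β=2.3827), then the phase factors e^{-i(0)α} and e^{-i(1)γ}:
With c≡cos(β/2)=0.370406 and s≡sin(β/2)=0.928870, N=[2·2·6·1]^{1/2}=4.898979
k∈{1,2} keeps every argument non-negative
  k=1: (−1)^0·4.8990/(2)·0.3704^3·0.9289^1 = +0.115629
  k=2: (−1)^1·4.8990/(2)·0.3704^1·0.9289^3 = -0.727141
d^2_{0,1}(2.3827) = +0.115629 -0.727141 = -0.611512
|D^2_{0,1}|² = |d^2_{0,1}(β)|² = (-0.611512)² = 0.373947 (the z-rotation phases have unit modulus)

P=0.3739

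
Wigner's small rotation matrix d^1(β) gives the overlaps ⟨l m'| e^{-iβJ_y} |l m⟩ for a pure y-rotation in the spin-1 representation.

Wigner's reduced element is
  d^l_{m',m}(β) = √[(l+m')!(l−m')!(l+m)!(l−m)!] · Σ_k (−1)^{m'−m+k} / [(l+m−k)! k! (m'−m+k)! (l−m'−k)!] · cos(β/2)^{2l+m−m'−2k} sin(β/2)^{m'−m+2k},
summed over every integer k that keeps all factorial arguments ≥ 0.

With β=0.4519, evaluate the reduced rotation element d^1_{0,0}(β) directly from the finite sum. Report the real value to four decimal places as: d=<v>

d^1_{0,0}(β=0.4519) via Wigner's sum:
c=cos(0.4519/2)=0.974582, s=sin(0.4519/2)=0.224032; N=√[1·1·1·1]=1.000000
k∈{0,1} keeps every argument non-negative
  k=0: (−1)^0·1.0000/(1)·0.9746^2·0.2240^0 = +0.949810
  k=1: (−1)^1·1.0000/(1)·0.9746^0·0.2240^2 = -0.050190
d^1_{0,0}(0.4519) = +0.949810 -0.050190 = +0.899619

d=0.8996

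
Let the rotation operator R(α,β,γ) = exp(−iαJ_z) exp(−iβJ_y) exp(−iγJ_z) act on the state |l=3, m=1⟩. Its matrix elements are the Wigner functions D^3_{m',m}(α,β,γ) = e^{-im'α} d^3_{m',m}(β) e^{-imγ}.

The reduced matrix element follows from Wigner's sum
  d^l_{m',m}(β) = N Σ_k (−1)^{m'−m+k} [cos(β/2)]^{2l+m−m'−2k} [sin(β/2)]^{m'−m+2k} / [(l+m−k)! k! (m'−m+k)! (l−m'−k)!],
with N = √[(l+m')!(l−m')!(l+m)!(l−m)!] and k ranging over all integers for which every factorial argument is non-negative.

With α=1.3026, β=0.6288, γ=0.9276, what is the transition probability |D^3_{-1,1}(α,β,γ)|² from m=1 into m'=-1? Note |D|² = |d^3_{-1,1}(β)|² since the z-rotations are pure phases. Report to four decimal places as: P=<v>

Split into d^3_{-1,1}(β=0.6288) × two z-phases.
c=cos(0.6288/2)=0.950982, s=sin(0.6288/2)=0.309246; N=√[2·24·24·2]=48.000000
The bounds max(0,m−m')=2 and min(l+m,l−m')=4 give 3 terms
  k=2: (−1)^0·48.0000/(8)·0.9510^4·0.3092^2 = +0.469298
  k=3: (−1)^1·48.0000/(6)·0.9510^2·0.3092^4 = -0.066168
  k=4: (−1)^2·48.0000/(48)·0.9510^0·0.3092^6 = +0.000875
d^3_{-1,1}(0.6288) = +0.469298 -0.066168 +0.000875 = +0.404004
|D^3_{-1,1}|² = |d^3_{-1,1}(β)|² = (+0.404004)² = 0.163219 (the z-rotation phases have unit modulus)

P=0.1632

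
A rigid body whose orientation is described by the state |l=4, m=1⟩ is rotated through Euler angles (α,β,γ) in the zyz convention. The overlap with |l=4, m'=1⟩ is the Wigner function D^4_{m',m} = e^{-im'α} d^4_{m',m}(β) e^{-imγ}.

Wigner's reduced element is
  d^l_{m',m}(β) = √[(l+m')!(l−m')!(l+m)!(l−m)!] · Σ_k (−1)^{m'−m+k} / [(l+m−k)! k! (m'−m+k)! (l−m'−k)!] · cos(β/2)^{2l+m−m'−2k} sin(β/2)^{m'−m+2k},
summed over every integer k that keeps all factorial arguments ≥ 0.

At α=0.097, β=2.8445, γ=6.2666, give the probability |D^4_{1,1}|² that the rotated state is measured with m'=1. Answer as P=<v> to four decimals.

P=0.0366

Split into d^4_{1,1}(β=2.8445) × two z-phases.
Half-angle: c=0.148001, s=0.988987. N=√(120·6·120·6)=720.000000
k: max(0,(1)−(1))=0 … min(4+(1),4−(1))=3
  k=0: (−1)^0·720.0000/(720)·0.1480^8·0.9890^0 = +0.000000
  k=1: (−1)^1·720.0000/(48)·0.1480^6·0.9890^2 = -0.000154
  k=2: (−1)^2·720.0000/(24)·0.1480^4·0.9890^4 = +0.013770
  k=3: (−1)^3·720.0000/(72)·0.1480^2·0.9890^6 = -0.204961
d^4_{1,1}(2.8445) = +0.000000 -0.000154 +0.013770 -0.204961 = -0.191345
|D^4_{1,1}|² = |d^4_{1,1}(β)|² = (-0.191345)² = 0.036613 (the z-rotation phases have unit modulus)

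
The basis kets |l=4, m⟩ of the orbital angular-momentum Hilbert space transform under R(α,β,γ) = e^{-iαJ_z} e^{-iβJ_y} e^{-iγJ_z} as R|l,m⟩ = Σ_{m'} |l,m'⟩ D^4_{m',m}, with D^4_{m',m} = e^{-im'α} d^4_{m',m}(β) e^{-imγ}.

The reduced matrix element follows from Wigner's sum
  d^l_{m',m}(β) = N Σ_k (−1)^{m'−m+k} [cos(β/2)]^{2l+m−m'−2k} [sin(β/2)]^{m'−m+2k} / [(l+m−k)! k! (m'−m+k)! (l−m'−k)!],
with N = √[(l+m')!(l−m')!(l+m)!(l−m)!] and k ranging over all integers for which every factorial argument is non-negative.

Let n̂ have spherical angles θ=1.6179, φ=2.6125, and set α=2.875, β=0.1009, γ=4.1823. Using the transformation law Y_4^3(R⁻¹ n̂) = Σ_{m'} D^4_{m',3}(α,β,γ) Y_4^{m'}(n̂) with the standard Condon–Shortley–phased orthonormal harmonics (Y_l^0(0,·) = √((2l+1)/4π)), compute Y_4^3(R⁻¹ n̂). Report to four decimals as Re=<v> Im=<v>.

Re=-0.0451 Im=0.0436

Need the full column D^4_{m',3} for m'=−4..4 at α=2.875, β=0.1009, γ=4.1823.
cos(β/2)=0.998728, sin(β/2)=0.050429
d^4_{-4,3}: single k=7 term ⇒ +0.000000;  D = +0.000000-0.000000i
d^4_{-3,3}: k∈[6..7] ⇒ +0.000000 -0.000000 = +0.000000;  D = -0.000000+0.000000i
d^4_{-2,3}: k∈[5..6] ⇒ +0.000004 -0.000000 = +0.000004;  D = +0.000003-0.000002i
d^4_{-1,3}: k∈[4..5] ⇒ +0.000085 -0.000000 = +0.000085;  D = -0.000082+0.000021i
d^4_{0,3}: k∈[3..4] ⇒ +0.001508 -0.000004 = +0.001504;  D = +0.001504+0.000029i
d^4_{1,3}: k∈[2..3] ⇒ +0.020031 -0.000085 = +0.019946;  D = -0.019136-0.005628i
d^4_{2,3}: k∈[1..2] ⇒ +0.187012 -0.001430 = +0.185582;  D = +0.157955+0.097421i
d^4_{3,3}: k∈[0..1] ⇒ +0.989867 -0.017666 = +0.972201;  D = -0.663790-0.710322i
d^4_{4,3}: single k=0 term ⇒ -0.141368;  D = -0.065901-0.125068i
Y_4^{m'}(θ=1.6179,φ=2.6125) and Σ D·Y over m':
  (+0.0000-0.0000i)·(-0.2286+0.3766i)  (-0.0000+0.0000i)·(-0.0010+0.0587i)  (+0.0000-0.0000i)·(-0.1612-0.2864i)  (-0.0001+0.0000i)·(-0.0573-0.0335i)  (+0.0015+0.0000i)·(+0.3103+0.0000i)  (-0.0191-0.0056i)·(+0.0573-0.0335i)  (+0.1580+0.0974i)·(-0.1612+0.2864i)  (-0.6638-0.7103i)·(+0.0010+0.0587i)  (-0.0659-0.1251i)·(-0.2286-0.3766i)
Y_4^3(R⁻¹ n̂) = -0.045129+0.043599i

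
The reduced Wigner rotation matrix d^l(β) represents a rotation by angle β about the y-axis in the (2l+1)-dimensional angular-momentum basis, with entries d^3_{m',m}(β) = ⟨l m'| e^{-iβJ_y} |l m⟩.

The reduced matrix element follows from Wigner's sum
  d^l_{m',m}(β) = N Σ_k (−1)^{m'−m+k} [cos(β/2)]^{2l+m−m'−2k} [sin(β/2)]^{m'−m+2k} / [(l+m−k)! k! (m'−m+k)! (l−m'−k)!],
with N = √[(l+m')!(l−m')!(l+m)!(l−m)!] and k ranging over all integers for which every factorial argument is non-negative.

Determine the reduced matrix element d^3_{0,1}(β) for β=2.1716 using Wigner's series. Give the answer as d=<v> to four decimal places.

d=0.2135

d^3_{0,1}(β=2.1716) via Wigner's sum:
c=cos(2.1716/2)=0.466205, s=sin(2.1716/2)=0.884677; N=√[6·6·24·2]=41.569219
Admissible k: 1..3 (factorial args all ≥0)
  k=1: (−1)^0·41.5692/(12)·0.4662^5·0.8847^1 = +0.067493
  k=2: (−1)^1·41.5692/(4)·0.4662^3·0.8847^3 = -0.729116
  k=3: (−1)^2·41.5692/(12)·0.4662^1·0.8847^5 = +0.875166
d^3_{0,1}(2.1716) = +0.067493 -0.729116 +0.875166 = +0.213543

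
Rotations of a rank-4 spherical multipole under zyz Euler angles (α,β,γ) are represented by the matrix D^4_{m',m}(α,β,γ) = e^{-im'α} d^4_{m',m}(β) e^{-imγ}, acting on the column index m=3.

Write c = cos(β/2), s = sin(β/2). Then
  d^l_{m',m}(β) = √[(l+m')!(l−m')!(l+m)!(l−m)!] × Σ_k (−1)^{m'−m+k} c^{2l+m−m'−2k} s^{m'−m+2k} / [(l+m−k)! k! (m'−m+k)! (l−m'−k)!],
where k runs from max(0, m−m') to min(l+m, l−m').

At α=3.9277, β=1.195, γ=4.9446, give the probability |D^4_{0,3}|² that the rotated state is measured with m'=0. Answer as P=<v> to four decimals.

P=0.1909

First d^4_{0,3}(β=1.195), then the phase factors e^{-i(0)α} and e^{-i(3)γ}:
Half-angle: c=0.826745, s=0.562577. N=√(24·24·5040·1)=1703.830978
k: max(0,(3)−(0))=3 … min(4+(3),4−(0))=4
  k=3: (−1)^0·1703.8310/(144)·0.8267^5·0.5626^3 = +0.813706
  k=4: (−1)^1·1703.8310/(144)·0.8267^3·0.5626^5 = -0.376781
d^4_{0,3}(1.195) = +0.813706 -0.376781 = +0.436925
|D^4_{0,3}|² = |d^4_{0,3}(β)|² = (+0.436925)² = 0.190903 (the z-rotation phases have unit modulus)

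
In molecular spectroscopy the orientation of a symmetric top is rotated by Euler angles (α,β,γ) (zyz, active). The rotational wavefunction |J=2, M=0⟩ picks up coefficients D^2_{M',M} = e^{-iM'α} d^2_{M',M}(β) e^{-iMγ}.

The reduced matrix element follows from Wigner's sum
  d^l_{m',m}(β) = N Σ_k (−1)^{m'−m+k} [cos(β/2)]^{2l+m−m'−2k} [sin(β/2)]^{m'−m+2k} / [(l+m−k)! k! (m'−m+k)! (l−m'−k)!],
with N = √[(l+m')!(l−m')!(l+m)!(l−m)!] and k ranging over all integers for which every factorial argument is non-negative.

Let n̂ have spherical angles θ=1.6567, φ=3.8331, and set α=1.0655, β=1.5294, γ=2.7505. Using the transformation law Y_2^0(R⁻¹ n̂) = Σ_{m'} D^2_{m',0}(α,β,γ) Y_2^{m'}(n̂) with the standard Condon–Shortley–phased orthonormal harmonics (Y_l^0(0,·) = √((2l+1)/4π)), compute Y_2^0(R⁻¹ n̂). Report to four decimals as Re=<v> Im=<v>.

Re=0.5033 Im=0.0000

Need the full column D^2_{m',0} for m'=−2..2 at α=1.0655, β=1.5294, γ=2.7505.
cos(β/2)=0.721590, sin(β/2)=0.692321
d^2_{-2,0}: single k=2 term ⇒ +0.611324;  D = -0.324832+0.517881i
d^2_{-1,0}: k∈[1..2] ⇒ +0.637169 -0.586527 = +0.050642;  D = +0.024514+0.044313i
d^2_{0,0}: k∈[0..2] ⇒ +0.271120 -0.998287 +0.229736 = -0.497431;  D = -0.497431+0.000000i
d^2_{1,0}: k∈[0..1] ⇒ -0.637169 +0.586527 = -0.050642;  D = -0.024514+0.044313i
d^2_{2,0}: single k=0 term ⇒ +0.611324;  D = -0.324832-0.517881i
Y_2^{m'}(θ=1.6567,φ=3.8331) and Σ D·Y over m':
  (-0.3248+0.5179i)·(+0.0716-0.3767i)  (+0.0245+0.0443i)·(+0.0509-0.0421i)  (-0.4974+0.0000i)·(-0.3084+0.0000i)  (-0.0245+0.0443i)·(-0.0509-0.0421i)  (-0.3248-0.5179i)·(+0.0716+0.3767i)
Y_2^0(R⁻¹ n̂) = +0.503306+0.000000i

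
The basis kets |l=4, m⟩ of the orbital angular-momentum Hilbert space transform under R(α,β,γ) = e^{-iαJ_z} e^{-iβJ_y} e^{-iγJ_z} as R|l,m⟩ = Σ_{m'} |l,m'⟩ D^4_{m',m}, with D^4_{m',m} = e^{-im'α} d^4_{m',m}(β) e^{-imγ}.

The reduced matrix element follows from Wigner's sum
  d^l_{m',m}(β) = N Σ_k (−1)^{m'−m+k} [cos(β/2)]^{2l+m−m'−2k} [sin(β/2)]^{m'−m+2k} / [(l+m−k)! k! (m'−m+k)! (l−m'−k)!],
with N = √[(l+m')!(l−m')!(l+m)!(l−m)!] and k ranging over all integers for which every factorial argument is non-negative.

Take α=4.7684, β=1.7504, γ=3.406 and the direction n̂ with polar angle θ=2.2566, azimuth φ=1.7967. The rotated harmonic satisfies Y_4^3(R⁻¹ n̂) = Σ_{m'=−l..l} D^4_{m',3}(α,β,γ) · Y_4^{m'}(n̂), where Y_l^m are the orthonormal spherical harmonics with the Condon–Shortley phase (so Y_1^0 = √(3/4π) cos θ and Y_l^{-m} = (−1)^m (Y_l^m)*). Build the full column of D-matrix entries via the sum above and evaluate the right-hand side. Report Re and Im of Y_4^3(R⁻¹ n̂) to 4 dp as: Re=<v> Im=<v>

Need the full column D^4_{m',3} for m'=−4..4 at α=4.7684, β=1.7504, γ=3.406.
cos(β/2)=0.640843, sin(β/2)=0.767672
d^4_{-4,3}: single k=7 term ⇒ +0.284791;  D = -0.239892+0.153485i
d^4_{-3,3}: k∈[6..7] ⇒ +0.588376 -0.120616 = +0.467760;  D = -0.273757-0.379285i
d^4_{-2,3}: k∈[5..6] ⇒ +0.787623 -0.376742 = +0.410881;  D = +0.319179-0.258742i
d^4_{-1,3}: k∈[4..5] ⇒ +0.774870 -0.667156 = +0.107714;  D = +0.072408+0.079746i
d^4_{0,3}: k∈[3..4] ⇒ +0.578562 -0.830228 = -0.251666;  D = +0.176557-0.179341i
d^4_{1,3}: k∈[2..3] ⇒ +0.323991 -0.774870 = -0.450879;  D = +0.338508+0.297832i
d^4_{2,3}: k∈[1..2] ⇒ +0.127498 -0.548872 = -0.421374;  D = -0.260196+0.331443i
d^4_{3,3}: k∈[0..1] ⇒ +0.028446 -0.285733 = -0.257287;  D = -0.210953-0.147295i
d^4_{4,3}: single k=0 term ⇒ -0.096379;  D = +0.050666-0.081987i
Y_4^{m'}(θ=2.2566,φ=1.7967) and Σ D·Y over m':
  (-0.2399+0.1535i)·(+0.0982-0.1247i)  (-0.2738-0.3793i)·(-0.2304-0.2862i)  (+0.3192-0.2587i)·(-0.3258+0.1581i)  (+0.0724+0.0797i)·(-0.0100-0.0435i)  (+0.1766-0.1793i)·(-0.3599+0.0000i)  (+0.3385+0.2978i)·(+0.0100-0.0435i)  (-0.2602+0.3314i)·(-0.3258-0.1581i)  (-0.2110-0.1473i)·(+0.2304-0.2862i)  (+0.0507-0.0820i)·(+0.0982+0.1247i)
Y_4^3(R⁻¹ n̂) = -0.095830+0.352201i

Re=-0.0958 Im=0.3522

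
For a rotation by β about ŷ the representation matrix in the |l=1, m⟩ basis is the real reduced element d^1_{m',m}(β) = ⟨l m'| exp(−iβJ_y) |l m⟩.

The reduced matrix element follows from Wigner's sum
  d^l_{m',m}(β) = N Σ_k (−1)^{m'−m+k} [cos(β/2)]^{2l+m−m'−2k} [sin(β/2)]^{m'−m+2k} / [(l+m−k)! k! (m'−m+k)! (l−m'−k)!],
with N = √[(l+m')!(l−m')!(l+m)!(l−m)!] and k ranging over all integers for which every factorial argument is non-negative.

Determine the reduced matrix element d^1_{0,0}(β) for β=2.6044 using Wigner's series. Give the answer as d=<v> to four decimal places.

d^1_{0,0}(β=2.6044) via Wigner's sum:
c=cos(2.6044/2)=0.265378, s=sin(2.6044/2)=0.964144; N=√[1·1·1·1]=1.000000
Admissible k: 0..1 (factorial args all ≥0)
  k=0: (−1)^0·1.0000/(1)·0.2654^2·0.9641^0 = +0.070426
  k=1: (−1)^1·1.0000/(1)·0.2654^0·0.9641^2 = -0.929574
d^1_{0,0}(2.6044) = +0.070426 -0.929574 = -0.859149

d=-0.8591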